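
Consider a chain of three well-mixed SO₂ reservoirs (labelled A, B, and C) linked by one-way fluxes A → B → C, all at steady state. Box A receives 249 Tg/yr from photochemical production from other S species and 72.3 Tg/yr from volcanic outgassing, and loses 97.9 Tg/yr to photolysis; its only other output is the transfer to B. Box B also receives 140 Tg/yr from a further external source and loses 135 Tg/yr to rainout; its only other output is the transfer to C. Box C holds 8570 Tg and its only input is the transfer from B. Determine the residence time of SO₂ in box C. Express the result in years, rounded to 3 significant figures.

37.5 yr

Box A: F(A→B) = (249 + 72.3) − 97.9 = 223.40 Tg/yr.
Box B: F(B→C) = (223.40 + 140) − 135 = 228.40 Tg/yr.
Box C throughput = its input = 228.40 Tg/yr; τ = 8570 / 228.40 = 37.52 yr.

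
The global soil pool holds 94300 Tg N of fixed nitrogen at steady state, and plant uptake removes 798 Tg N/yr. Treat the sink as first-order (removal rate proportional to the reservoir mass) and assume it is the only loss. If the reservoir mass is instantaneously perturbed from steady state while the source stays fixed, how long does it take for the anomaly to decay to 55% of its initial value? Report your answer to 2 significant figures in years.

71 yr

For a linear reservoir the anomaly decays as exp(−t/τ) with τ = M/F = 94300/798 = 118.2 yr.
exp(−t/τ) = 0.55 ⇒ t = −τ ln(0.55) = 118.2 × 0.5978 = 70.65 yr.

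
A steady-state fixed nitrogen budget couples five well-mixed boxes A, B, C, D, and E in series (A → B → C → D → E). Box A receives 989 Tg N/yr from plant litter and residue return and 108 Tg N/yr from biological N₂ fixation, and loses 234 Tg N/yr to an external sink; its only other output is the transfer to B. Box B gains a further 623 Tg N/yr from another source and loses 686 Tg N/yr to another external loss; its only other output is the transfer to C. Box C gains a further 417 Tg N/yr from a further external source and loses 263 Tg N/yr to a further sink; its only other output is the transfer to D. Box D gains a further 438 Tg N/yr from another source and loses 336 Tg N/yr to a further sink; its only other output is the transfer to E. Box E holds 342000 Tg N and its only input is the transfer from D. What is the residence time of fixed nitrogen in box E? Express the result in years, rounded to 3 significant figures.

324 yr

Box A: F(A→B) = (989 + 108) − 234 = 863.00 Tg N/yr.
Box B: F(B→C) = (863.00 + 623) − 686 = 800.00 Tg N/yr.
Box C: F(C→D) = (800.00 + 417) − 263 = 954.00 Tg N/yr.
Box D: F(D→E) = (954.00 + 438) − 336 = 1056.0 Tg N/yr.
Box E throughput = its input = 1056.0 Tg N/yr; τ = 342000 / 1056.0 = 323.9 yr.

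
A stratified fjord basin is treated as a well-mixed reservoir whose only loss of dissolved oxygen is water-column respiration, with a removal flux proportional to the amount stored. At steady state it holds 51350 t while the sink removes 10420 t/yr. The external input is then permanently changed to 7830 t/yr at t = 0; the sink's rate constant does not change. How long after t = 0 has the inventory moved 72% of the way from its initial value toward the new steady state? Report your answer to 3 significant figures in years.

6.27 yr

τ = M₀/F₀ = 51350/10420 = 4.928 yr.
The remaining gap fraction is e^(−t/τ); 72% covered ⇒ e^(−t/τ) = 0.280.
t = −τ ln(0.280) = 4.928 × 1.273 = 6.273 yr.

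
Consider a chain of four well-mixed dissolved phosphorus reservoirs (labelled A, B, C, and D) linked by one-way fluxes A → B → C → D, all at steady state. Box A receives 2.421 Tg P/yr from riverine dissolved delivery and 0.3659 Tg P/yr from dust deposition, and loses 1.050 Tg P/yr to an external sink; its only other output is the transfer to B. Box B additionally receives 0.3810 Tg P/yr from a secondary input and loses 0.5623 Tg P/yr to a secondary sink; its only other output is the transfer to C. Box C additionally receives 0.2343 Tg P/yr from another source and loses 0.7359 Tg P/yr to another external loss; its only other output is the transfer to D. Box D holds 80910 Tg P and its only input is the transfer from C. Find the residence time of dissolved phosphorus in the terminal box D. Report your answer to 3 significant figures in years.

76800 yr

Box A: F(A→B) = (2.421 + 0.3659) − 1.050 = 1.7369 Tg P/yr.
Box B: F(B→C) = (1.7369 + 0.3810) − 0.5623 = 1.5556 Tg P/yr.
Box C: F(C→D) = (1.5556 + 0.2343) − 0.7359 = 1.0540 Tg P/yr.
Box D throughput = its input = 1.0540 Tg P/yr; τ = 80910 / 1.0540 = 76760 yr.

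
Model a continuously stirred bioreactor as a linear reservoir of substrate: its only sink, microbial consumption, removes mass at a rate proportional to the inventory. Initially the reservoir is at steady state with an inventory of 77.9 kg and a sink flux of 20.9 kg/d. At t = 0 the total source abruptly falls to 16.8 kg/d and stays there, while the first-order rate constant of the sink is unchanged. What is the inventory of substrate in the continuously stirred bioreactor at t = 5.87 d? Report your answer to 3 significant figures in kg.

Residence time τ = M₀/F₀ = 3.727 d. The eventual steady state is M_∞ = M₀·(F₁/F₀) = 77.9 × 16.8/20.9 = 62.618 kg.
The anomaly ΔM(t) = M(t) − M_∞ decays as ΔM₀·e^(−t/τ) with ΔM₀ = 77.9 − 62.618 = 15.28 kg.
At t = 5.87 d, e^(−t/τ) = e^(−1.575) = 0.2070, so ΔM = 3.164 kg and M = 62.618 + 3.164 = 65.782 kg.

65.8 kg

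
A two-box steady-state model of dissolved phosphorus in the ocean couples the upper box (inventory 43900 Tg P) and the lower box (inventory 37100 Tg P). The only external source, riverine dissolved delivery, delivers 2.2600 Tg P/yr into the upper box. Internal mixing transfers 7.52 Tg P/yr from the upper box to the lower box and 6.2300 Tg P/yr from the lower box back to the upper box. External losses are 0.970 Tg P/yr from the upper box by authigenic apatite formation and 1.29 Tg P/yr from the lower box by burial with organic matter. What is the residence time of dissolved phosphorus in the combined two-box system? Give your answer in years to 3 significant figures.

35800 yr

For the system as a whole, the A↔B exchange is internal and contributes nothing to the throughput; only the external sinks remove mass.
M_total = 43900 + 37100 = 81000 Tg P.
ΣF_external_out = 0.970 + 1.29 = 2.2600 Tg P/yr.
τ = M_total / ΣF_ext = 81000 / 2.2600 = 35840 yr.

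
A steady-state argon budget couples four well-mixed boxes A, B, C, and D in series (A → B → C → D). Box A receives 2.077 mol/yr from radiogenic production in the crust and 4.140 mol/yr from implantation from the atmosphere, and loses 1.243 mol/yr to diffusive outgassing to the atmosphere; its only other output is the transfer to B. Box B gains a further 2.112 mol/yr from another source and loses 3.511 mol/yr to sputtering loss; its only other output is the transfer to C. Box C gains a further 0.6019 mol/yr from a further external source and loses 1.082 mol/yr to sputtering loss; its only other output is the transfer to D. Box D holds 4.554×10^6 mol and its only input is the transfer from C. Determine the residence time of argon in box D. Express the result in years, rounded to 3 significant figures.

Box A: F(A→B) = (2.077 + 4.140) − 1.243 = 4.9740 mol/yr.
Box B: F(B→C) = (4.9740 + 2.112) − 3.511 = 3.5750 mol/yr.
Box C: F(C→D) = (3.5750 + 0.6019) − 1.082 = 3.0949 mol/yr.
Box D throughput = its input = 3.0949 mol/yr; τ = 4.554×10^6 / 3.0949 = 1.471×10^6 yr.

1.47×10^6 yr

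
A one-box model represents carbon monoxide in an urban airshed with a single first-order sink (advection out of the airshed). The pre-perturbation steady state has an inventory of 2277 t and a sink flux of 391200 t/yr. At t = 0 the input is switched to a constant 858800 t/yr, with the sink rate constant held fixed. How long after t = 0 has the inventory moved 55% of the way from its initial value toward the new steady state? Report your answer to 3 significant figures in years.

0.00465 yr

τ = M₀/F₀ = 2277/391200 = 0.005821 yr.
The remaining gap fraction is e^(−t/τ); 55% covered ⇒ e^(−t/τ) = 0.450.
t = −τ ln(0.450) = 0.005821 × 0.7985 = 0.004648 yr.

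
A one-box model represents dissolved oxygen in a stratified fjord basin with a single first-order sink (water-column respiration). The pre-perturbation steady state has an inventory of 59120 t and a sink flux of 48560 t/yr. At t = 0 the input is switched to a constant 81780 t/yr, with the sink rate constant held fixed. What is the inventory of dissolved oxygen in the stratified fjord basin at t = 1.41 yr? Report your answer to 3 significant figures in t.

86900 t

The sink rate constant is k = F₀/M₀ = 48560/59120 = 0.8214 yr⁻¹.
Solving dM/dt = F₁ − kM with M(0) = M₀ gives M(t) = F₁/k + (M₀ − F₁/k)·e^(−kt).
F₁/k = 81780/0.8214 = 99564 t; kt = 0.8214 × 1.41 = 1.158, e^(−kt) = 0.3141.
M(1.41) = 99564 + (59120 − 99564) × 0.3141 = 99564 − 12700 = 86862 t.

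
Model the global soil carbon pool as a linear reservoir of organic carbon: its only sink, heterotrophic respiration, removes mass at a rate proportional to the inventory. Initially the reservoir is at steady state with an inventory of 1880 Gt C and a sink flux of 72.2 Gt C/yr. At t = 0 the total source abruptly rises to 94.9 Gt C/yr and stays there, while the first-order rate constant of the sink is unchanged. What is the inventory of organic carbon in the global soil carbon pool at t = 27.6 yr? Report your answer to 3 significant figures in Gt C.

Residence time τ = M₀/F₀ = 26.04 yr. The eventual steady state is M_∞ = M₀·(F₁/F₀) = 1880 × 94.9/72.2 = 2471.1 Gt C.
The anomaly ΔM(t) = M(t) − M_∞ decays as ΔM₀·e^(−t/τ) with ΔM₀ = 1880 − 2471.1 = −591.1 Gt C.
At t = 27.6 yr, e^(−t/τ) = e^(−1.060) = 0.3465, so ΔM = −204.8 Gt C and M = 2471.1 − 204.8 = 2266.3 Gt C.

2270 Gt C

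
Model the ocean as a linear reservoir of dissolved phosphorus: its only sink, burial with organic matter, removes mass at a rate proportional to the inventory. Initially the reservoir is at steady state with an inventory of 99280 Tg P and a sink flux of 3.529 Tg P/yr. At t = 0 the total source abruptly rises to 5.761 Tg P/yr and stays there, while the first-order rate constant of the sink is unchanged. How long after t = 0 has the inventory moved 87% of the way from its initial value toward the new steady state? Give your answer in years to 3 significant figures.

τ = M₀/F₀ = 99280/3.529 = 28130 yr.
The remaining gap fraction is e^(−t/τ); 87% covered ⇒ e^(−t/τ) = 0.130.
t = −τ ln(0.130) = 28130 × 2.040 = 57400 yr.

57400 yr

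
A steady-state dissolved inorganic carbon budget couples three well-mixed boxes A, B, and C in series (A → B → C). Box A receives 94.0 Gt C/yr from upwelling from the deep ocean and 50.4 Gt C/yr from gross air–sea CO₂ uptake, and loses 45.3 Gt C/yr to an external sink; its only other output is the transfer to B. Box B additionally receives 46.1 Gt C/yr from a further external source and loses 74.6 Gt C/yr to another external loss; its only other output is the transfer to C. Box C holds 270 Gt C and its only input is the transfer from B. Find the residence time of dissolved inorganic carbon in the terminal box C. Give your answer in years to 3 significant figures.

3.82 yr

Box A: F(A→B) = (94.0 + 50.4) − 45.3 = 99.100 Gt C/yr.
Box B: F(B→C) = (99.100 + 46.1) − 74.6 = 70.600 Gt C/yr.
Box C throughput = its input = 70.600 Gt C/yr; τ = 270 / 70.600 = 3.824 yr.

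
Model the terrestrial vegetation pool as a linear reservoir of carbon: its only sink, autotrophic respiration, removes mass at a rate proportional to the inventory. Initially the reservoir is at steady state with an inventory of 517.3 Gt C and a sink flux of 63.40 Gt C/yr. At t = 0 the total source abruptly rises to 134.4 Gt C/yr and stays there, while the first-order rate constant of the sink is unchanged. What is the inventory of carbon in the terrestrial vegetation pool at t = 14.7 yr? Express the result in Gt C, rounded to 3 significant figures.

The sink rate constant is k = F₀/M₀ = 63.40/517.3 = 0.1226 yr⁻¹.
Solving dM/dt = F₁ − kM with M(0) = M₀ gives M(t) = F₁/k + (M₀ − F₁/k)·e^(−kt).
F₁/k = 134.4/0.1226 = 1096.6 Gt C; kt = 0.1226 × 14.7 = 1.802, e^(−kt) = 0.1650.
M(14.7) = 1096.6 + (517.3 − 1096.6) × 0.1650 = 1096.6 − 95.60 = 1001.0 Gt C.

1000 Gt C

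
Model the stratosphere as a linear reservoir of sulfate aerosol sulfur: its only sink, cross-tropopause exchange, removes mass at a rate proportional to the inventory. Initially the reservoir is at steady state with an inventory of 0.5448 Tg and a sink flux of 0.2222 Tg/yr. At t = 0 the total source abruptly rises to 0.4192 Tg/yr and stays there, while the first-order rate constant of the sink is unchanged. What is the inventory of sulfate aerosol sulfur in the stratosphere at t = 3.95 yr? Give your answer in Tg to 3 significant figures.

0.931 Tg

Residence time τ = M₀/F₀ = 2.452 yr. The eventual steady state is M_∞ = M₀·(F₁/F₀) = 0.5448 × 0.4192/0.2222 = 1.0278 Tg.
The anomaly ΔM(t) = M(t) − M_∞ decays as ΔM₀·e^(−t/τ) with ΔM₀ = 0.5448 − 1.0278 = −0.4830 Tg.
At t = 3.95 yr, e^(−t/τ) = e^(−1.611) = 0.1997, so ΔM = −0.09645 Tg and M = 1.0278 − 0.09645 = 0.93136 Tg.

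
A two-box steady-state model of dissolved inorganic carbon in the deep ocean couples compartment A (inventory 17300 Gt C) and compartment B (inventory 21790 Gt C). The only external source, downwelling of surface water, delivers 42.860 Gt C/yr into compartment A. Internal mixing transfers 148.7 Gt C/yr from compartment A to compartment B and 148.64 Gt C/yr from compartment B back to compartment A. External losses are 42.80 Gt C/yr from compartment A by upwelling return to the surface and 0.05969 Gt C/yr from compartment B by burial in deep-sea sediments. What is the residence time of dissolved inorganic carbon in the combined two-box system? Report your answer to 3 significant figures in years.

Treat the two boxes together as one reservoir: the mixing fluxes between them are internal recycling, so τ = ΣM / Σ(external losses).
M_total = 17300 + 21790 = 39090 Gt C.
ΣF_external_out = 42.80 + 0.05969 = 42.860 Gt C/yr.
τ = M_total / ΣF_ext = 39090 / 42.860 = 912.0 yr.

912 yr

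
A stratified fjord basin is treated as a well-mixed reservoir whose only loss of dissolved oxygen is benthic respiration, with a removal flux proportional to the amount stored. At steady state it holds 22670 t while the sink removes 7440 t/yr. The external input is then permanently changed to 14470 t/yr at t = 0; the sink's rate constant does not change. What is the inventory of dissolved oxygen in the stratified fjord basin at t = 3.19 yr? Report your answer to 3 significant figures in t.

τ = M₀/F₀ = 22670/7440 = 3.047 yr; rate constant k = 1/τ.
New steady state M_∞ = F₁/k = F₁·τ = 14470 × 3.047 = 44091 t.
M(t) = M_∞ + (M₀ − M_∞)·e^(−t/τ); t/τ = 3.19/3.047 = 1.047, so e^(−t/τ) = 0.3510.
M(t) = 44091 − 21420 × 0.3510 = 36572 t.

36600 t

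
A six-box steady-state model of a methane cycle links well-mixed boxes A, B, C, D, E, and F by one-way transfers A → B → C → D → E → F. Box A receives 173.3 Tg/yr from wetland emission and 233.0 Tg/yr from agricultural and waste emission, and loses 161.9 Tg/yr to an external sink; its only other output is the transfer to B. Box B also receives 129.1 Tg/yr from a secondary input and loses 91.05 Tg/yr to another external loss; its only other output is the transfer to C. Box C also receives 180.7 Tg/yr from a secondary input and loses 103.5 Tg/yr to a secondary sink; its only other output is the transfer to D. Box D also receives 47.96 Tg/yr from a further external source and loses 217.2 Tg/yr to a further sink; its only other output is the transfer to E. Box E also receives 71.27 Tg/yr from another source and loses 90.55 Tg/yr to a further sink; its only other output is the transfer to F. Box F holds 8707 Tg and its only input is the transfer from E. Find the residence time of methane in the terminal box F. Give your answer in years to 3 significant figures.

Box A: F(A→B) = (173.3 + 233.0) − 161.9 = 244.40 Tg/yr.
Box B: F(B→C) = (244.40 + 129.1) − 91.05 = 282.45 Tg/yr.
Box C: F(C→D) = (282.45 + 180.7) − 103.5 = 359.65 Tg/yr.
Box D: F(D→E) = (359.65 + 47.96) − 217.2 = 190.41 Tg/yr.
Box E: F(E→F) = (190.41 + 71.27) − 90.55 = 171.13 Tg/yr.
Box F throughput = its input = 171.13 Tg/yr; τ = 8707 / 171.13 = 50.88 yr.

50.9 yr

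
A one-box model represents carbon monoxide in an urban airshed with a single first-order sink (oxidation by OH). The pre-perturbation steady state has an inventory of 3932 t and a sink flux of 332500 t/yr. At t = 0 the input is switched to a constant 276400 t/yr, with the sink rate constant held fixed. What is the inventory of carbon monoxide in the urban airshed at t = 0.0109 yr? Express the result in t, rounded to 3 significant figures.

τ = M₀/F₀ = 3932/332500 = 0.01183 yr; rate constant k = 1/τ.
New steady state M_∞ = F₁/k = F₁·τ = 276400 × 0.01183 = 3268.6 t.
M(t) = M_∞ + (M₀ − M_∞)·e^(−t/τ); t/τ = 0.0109/0.01183 = 0.9217, so e^(−t/τ) = 0.3978.
M(t) = 3268.6 + 663.4 × 0.3978 = 3532.5 t.

3530 t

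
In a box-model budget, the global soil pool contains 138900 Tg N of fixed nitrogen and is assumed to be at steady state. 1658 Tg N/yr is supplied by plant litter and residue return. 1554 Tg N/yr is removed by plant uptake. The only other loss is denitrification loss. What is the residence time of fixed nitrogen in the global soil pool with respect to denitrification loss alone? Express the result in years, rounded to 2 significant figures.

1300 yr

At steady state ΣF_in = ΣF_out.
ΣF_in = 1658.0 Tg N/yr.
Denitrification loss flux = ΣF_in − (1554) = 1658.0 − 1554 = 104.0 Tg N/yr.
τ = M / F = 138900 / 104.0 = 1336 yr.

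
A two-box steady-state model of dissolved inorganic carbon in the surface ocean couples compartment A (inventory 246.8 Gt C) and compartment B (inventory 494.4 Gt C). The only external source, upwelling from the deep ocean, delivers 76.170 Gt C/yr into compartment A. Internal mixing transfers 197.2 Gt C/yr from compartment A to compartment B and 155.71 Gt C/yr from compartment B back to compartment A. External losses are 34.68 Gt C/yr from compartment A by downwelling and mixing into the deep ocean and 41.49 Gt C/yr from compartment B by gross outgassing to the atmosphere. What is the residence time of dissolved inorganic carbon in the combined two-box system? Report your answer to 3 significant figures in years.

9.73 yr

Residence time in the combined system uses the total inventory and the total *external* removal — internal exchanges between the two boxes cancel.
M_total = 246.8 + 494.4 = 741.20 Gt C.
ΣF_external_out = 34.68 + 41.49 = 76.170 Gt C/yr.
τ = M_total / ΣF_ext = 741.20 / 76.170 = 9.731 yr.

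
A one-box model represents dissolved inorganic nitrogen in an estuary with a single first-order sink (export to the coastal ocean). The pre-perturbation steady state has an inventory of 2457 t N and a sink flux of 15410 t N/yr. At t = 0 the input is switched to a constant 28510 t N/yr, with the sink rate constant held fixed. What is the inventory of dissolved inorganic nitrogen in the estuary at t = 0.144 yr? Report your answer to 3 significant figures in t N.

3700 t N

Residence time τ = M₀/F₀ = 0.1594 yr. The eventual steady state is M_∞ = M₀·(F₁/F₀) = 2457 × 28510/15410 = 4545.7 t N.
The anomaly ΔM(t) = M(t) − M_∞ decays as ΔM₀·e^(−t/τ) with ΔM₀ = 2457 − 4545.7 = −2089 t N.
At t = 0.144 yr, e^(−t/τ) = e^(−0.9032) = 0.4053, so ΔM = −846.5 t N and M = 4545.7 − 846.5 = 3699.2 t N.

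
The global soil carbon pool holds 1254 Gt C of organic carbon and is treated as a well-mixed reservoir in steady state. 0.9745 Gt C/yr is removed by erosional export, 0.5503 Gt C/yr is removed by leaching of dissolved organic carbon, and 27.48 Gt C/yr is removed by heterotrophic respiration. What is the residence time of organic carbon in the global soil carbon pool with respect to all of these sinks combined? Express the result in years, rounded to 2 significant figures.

Total removal flux = 0.9745 + 0.5503 + 27.48 = 29.005 Gt C/yr.
τ = M / ΣF_out = 1254 / 29.005 = 43.23 yr.

43 yr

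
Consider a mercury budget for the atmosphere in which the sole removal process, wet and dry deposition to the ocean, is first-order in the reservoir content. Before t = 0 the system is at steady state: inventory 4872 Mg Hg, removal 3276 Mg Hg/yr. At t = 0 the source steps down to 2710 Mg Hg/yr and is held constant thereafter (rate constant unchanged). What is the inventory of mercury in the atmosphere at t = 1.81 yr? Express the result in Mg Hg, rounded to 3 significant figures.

4280 Mg Hg

The sink rate constant is k = F₀/M₀ = 3276/4872 = 0.6724 yr⁻¹.
Solving dM/dt = F₁ − kM with M(0) = M₀ gives M(t) = F₁/k + (M₀ − F₁/k)·e^(−kt).
F₁/k = 2710/0.6724 = 4030.3 Mg Hg; kt = 0.6724 × 1.81 = 1.217, e^(−kt) = 0.2961.
M(1.81) = 4030.3 + (4872 − 4030.3) × 0.2961 = 4030.3 + 249.2 = 4279.5 Mg Hg.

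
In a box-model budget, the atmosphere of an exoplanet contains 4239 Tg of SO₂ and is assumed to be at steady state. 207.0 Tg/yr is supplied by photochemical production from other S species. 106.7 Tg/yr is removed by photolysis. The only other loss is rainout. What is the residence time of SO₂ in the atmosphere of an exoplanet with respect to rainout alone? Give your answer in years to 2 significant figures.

42 yr

At steady state ΣF_in = ΣF_out.
ΣF_in = 207.00 Tg/yr.
Rainout flux = ΣF_in − (106.7) = 207.00 − 106.7 = 100.3 Tg/yr.
τ = M / F = 4239 / 100.3 = 42.26 yr.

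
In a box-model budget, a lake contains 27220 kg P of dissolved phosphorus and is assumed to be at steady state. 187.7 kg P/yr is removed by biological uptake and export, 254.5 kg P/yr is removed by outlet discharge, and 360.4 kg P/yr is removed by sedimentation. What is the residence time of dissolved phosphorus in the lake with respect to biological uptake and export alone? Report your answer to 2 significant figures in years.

150 yr

Residence time with respect to a single sink: τ = M / F_sink.
τ = 27220 / 187.7 = 145.0 yr.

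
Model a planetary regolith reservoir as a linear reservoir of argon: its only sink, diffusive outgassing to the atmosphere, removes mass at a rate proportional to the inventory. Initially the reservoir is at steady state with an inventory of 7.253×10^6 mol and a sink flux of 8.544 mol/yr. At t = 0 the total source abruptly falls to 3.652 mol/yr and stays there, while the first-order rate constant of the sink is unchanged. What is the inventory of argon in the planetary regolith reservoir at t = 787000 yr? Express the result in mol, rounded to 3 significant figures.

Residence time τ = M₀/F₀ = 848900 yr. The eventual steady state is M_∞ = M₀·(F₁/F₀) = 7.253×10^6 × 3.652/8.544 = 3.1002×10^6 mol.
The anomaly ΔM(t) = M(t) − M_∞ decays as ΔM₀·e^(−t/τ) with ΔM₀ = 7.253×10^6 − 3.1002×10^6 = 4.153×10^6 mol.
At t = 787000 yr, e^(−t/τ) = e^(−0.9271) = 0.3957, so ΔM = 1.643×10^6 mol and M = 3.1002×10^6 + 1.643×10^6 = 4.7435×10^6 mol.

4.74×10^6 mol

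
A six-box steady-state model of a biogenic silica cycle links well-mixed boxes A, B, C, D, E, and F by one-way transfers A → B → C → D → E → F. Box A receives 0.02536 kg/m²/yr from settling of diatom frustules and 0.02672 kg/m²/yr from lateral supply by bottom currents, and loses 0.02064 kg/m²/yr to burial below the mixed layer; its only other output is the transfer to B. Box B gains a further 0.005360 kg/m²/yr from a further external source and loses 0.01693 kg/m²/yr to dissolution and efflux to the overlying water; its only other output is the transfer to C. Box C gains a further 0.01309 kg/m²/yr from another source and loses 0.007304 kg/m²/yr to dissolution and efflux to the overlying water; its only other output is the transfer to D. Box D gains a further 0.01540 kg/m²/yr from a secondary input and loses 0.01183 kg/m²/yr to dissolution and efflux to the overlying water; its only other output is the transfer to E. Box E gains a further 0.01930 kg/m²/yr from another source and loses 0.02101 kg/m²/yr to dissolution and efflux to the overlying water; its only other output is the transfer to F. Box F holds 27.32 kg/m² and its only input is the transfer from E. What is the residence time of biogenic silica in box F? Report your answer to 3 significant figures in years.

Box A: F(A→B) = (0.02536 + 0.02672) − 0.02064 = 0.031440 kg/m²/yr.
Box B: F(B→C) = (0.031440 + 0.005360) − 0.01693 = 0.019870 kg/m²/yr.
Box C: F(C→D) = (0.019870 + 0.01309) − 0.007304 = 0.025656 kg/m²/yr.
Box D: F(D→E) = (0.025656 + 0.01540) − 0.01183 = 0.029226 kg/m²/yr.
Box E: F(E→F) = (0.029226 + 0.01930) − 0.02101 = 0.027516 kg/m²/yr.
Box F throughput = its input = 0.027516 kg/m²/yr; τ = 27.32 / 0.027516 = 992.9 yr.

993 yr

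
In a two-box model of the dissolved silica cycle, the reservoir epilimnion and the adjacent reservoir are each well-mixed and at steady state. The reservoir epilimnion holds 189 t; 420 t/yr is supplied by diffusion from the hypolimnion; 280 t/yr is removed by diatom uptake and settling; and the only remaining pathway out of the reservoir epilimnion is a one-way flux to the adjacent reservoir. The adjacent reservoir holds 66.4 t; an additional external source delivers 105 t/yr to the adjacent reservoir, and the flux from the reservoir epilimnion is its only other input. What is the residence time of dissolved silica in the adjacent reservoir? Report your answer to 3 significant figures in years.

Balance the reservoir epilimnion: ΣF_in = 420.00 t/yr.
Flux to the adjacent reservoir = ΣF_in − (280) = 140.00 t/yr.
Total input to the adjacent reservoir = 140.00 + 105 = 245.00 t/yr; at steady state this equals its total output.
τ = M / F = 66.4 / 245.00 = 0.2710 yr.

0.271 yr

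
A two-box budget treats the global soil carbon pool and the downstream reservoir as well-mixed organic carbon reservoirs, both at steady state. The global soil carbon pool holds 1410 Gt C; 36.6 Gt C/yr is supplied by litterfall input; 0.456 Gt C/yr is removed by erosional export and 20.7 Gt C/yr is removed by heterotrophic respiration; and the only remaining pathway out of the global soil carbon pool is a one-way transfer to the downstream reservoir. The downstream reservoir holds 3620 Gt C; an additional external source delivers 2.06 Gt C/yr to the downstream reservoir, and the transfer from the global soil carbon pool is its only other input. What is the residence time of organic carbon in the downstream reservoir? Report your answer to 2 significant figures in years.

Balance the global soil carbon pool: ΣF_in = 36.600 Gt C/yr.
Transfer to the downstream reservoir = ΣF_in − (0.456 + 20.7) = 15.444 Gt C/yr.
Total input to the downstream reservoir = 15.444 + 2.06 = 17.504 Gt C/yr; at steady state this equals its total output.
τ = M / F = 3620 / 17.504 = 206.8 yr.

210 yr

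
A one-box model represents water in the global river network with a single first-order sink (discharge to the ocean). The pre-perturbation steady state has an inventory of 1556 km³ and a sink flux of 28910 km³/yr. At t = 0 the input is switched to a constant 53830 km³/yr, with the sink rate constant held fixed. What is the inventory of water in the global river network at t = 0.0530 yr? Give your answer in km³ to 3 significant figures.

Residence time τ = M₀/F₀ = 0.05382 yr. The eventual steady state is M_∞ = M₀·(F₁/F₀) = 1556 × 53830/28910 = 2897.2 km³.
The anomaly ΔM(t) = M(t) − M_∞ decays as ΔM₀·e^(−t/τ) with ΔM₀ = 1556 − 2897.2 = −1341 km³.
At t = 0.0530 yr, e^(−t/τ) = e^(−0.9847) = 0.3735, so ΔM = −501.0 km³ and M = 2897.2 − 501.0 = 2396.2 km³.

2400 km³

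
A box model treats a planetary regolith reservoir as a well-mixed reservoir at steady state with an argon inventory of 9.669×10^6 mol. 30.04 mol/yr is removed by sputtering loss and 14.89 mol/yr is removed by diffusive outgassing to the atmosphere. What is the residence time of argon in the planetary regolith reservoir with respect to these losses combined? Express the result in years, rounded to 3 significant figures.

215000 yr

Total removal = 30.04 + 14.89 = 44.930 mol/yr.
τ = M / ΣF_out = 9.669×10^6 / 44.930 = 215200 yr.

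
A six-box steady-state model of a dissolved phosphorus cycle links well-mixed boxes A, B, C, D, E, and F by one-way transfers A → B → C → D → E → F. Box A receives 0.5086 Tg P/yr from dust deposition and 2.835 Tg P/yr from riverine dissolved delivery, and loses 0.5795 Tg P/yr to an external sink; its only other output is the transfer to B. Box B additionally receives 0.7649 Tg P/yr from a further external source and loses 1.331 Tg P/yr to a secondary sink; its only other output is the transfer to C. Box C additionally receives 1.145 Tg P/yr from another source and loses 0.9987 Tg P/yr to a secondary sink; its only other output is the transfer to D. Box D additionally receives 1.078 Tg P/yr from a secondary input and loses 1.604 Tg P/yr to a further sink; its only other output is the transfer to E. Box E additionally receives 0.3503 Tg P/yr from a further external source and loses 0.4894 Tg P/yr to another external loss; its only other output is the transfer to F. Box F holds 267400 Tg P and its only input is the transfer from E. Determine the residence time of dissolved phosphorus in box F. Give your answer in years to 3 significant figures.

159000 yr

Box A: F(A→B) = (0.5086 + 2.835) − 0.5795 = 2.7641 Tg P/yr.
Box B: F(B→C) = (2.7641 + 0.7649) − 1.331 = 2.1980 Tg P/yr.
Box C: F(C→D) = (2.1980 + 1.145) − 0.9987 = 2.3443 Tg P/yr.
Box D: F(D→E) = (2.3443 + 1.078) − 1.604 = 1.8183 Tg P/yr.
Box E: F(E→F) = (1.8183 + 0.3503) − 0.4894 = 1.6792 Tg P/yr.
Box F throughput = its input = 1.6792 Tg P/yr; τ = 267400 / 1.6792 = 159200 yr.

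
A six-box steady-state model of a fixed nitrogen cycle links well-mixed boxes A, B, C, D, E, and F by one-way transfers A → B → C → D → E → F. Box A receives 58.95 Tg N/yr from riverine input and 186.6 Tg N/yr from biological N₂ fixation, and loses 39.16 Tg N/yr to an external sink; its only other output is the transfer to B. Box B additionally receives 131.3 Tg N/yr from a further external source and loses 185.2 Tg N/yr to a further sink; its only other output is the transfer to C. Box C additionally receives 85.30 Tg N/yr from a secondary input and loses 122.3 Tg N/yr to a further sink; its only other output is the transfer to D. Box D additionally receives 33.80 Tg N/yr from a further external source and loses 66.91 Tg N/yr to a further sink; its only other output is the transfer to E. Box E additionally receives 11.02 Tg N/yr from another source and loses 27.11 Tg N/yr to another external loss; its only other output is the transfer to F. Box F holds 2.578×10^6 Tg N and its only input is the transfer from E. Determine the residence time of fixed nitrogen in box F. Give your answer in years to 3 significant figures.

38900 yr

Box A: F(A→B) = (58.95 + 186.6) − 39.16 = 206.39 Tg N/yr.
Box B: F(B→C) = (206.39 + 131.3) − 185.2 = 152.49 Tg N/yr.
Box C: F(C→D) = (152.49 + 85.30) − 122.3 = 115.49 Tg N/yr.
Box D: F(D→E) = (115.49 + 33.80) − 66.91 = 82.380 Tg N/yr.
Box E: F(E→F) = (82.380 + 11.02) − 27.11 = 66.290 Tg N/yr.
Box F throughput = its input = 66.290 Tg N/yr; τ = 2.578×10^6 / 66.290 = 38890 yr.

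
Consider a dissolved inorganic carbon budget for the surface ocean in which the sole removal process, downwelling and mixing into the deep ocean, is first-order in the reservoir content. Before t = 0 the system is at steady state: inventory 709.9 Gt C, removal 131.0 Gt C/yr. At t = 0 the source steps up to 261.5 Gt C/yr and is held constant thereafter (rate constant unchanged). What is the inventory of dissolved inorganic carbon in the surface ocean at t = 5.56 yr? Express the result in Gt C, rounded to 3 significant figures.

1160 Gt C

Residence time τ = M₀/F₀ = 5.419 yr. The eventual steady state is M_∞ = M₀·(F₁/F₀) = 709.9 × 261.5/131.0 = 1417.1 Gt C.
The anomaly ΔM(t) = M(t) − M_∞ decays as ΔM₀·e^(−t/τ) with ΔM₀ = 709.9 − 1417.1 = −707.2 Gt C.
At t = 5.56 yr, e^(−t/τ) = e^(−1.026) = 0.3584, so ΔM = −253.5 Gt C and M = 1417.1 − 253.5 = 1163.6 Gt C.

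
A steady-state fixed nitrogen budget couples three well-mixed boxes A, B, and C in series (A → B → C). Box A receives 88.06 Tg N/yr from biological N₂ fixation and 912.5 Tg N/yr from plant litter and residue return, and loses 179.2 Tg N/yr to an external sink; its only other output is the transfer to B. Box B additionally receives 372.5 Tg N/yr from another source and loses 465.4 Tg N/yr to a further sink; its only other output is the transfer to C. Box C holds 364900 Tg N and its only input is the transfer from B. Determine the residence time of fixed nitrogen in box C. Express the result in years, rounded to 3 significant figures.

Box A: F(A→B) = (88.06 + 912.5) − 179.2 = 821.36 Tg N/yr.
Box B: F(B→C) = (821.36 + 372.5) − 465.4 = 728.46 Tg N/yr.
Box C throughput = its input = 728.46 Tg N/yr; τ = 364900 / 728.46 = 500.9 yr.

501 yr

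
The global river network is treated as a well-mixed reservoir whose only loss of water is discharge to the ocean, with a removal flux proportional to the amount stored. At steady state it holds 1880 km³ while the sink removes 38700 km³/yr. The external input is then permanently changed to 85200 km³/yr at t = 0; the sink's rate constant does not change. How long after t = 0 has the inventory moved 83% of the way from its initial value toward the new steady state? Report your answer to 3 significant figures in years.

τ = M₀/F₀ = 1880/38700 = 0.04858 yr.
The remaining gap fraction is e^(−t/τ); 83% covered ⇒ e^(−t/τ) = 0.170.
t = −τ ln(0.170) = 0.04858 × 1.772 = 0.08608 yr.

0.0861 yr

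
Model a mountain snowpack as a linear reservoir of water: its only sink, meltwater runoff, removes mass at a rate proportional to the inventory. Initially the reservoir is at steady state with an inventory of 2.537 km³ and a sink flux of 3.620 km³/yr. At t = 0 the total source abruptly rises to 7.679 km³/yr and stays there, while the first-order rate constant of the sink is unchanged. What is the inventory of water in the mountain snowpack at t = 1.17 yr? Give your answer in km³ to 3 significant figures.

The sink rate constant is k = F₀/M₀ = 3.620/2.537 = 1.427 yr⁻¹.
Solving dM/dt = F₁ − kM with M(0) = M₀ gives M(t) = F₁/k + (M₀ − F₁/k)·e^(−kt).
F₁/k = 7.679/1.427 = 5.3817 km³; kt = 1.427 × 1.17 = 1.669, e^(−kt) = 0.1884.
M(1.17) = 5.3817 + (2.537 − 5.3817) × 0.1884 = 5.3817 − 0.5358 = 4.8459 km³.

4.85 km³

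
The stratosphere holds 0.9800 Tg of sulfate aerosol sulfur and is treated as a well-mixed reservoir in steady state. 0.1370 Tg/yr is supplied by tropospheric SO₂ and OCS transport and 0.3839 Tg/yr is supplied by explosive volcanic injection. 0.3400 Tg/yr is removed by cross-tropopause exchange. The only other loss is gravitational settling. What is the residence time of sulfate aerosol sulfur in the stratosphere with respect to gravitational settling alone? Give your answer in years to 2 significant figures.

5.4 yr

At steady state ΣF_in = ΣF_out.
ΣF_in = 0.1370 + 0.3839 = 0.52090 Tg/yr.
Gravitational settling flux = ΣF_in − (0.3400) = 0.52090 − 0.3400 = 0.1809 Tg/yr.
τ = M / F = 0.9800 / 0.1809 = 5.417 yr.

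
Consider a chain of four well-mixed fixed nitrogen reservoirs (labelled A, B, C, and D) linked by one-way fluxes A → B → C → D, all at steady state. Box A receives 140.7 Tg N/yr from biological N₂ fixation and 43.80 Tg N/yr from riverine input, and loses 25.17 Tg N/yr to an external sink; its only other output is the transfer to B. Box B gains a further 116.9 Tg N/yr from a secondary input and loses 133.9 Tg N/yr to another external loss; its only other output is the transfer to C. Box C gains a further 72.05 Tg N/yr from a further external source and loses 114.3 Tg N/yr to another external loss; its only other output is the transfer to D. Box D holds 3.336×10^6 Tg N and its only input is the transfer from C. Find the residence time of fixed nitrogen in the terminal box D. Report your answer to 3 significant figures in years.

33300 yr

Box A: F(A→B) = (140.7 + 43.80) − 25.17 = 159.33 Tg N/yr.
Box B: F(B→C) = (159.33 + 116.9) − 133.9 = 142.33 Tg N/yr.
Box C: F(C→D) = (142.33 + 72.05) − 114.3 = 100.08 Tg N/yr.
Box D throughput = its input = 100.08 Tg N/yr; τ = 3.336×10^6 / 100.08 = 33330 yr.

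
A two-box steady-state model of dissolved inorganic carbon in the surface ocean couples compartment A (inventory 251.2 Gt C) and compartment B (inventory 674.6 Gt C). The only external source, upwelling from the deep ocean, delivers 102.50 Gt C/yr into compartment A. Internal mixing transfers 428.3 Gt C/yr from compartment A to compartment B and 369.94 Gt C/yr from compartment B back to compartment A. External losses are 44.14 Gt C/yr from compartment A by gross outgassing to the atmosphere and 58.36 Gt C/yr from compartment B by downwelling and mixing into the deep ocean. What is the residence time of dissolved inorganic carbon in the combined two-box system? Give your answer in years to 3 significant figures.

Treat the two boxes together as one reservoir: the mixing fluxes between them are internal recycling, so τ = ΣM / Σ(external losses).
M_total = 251.2 + 674.6 = 925.80 Gt C.
ΣF_external_out = 44.14 + 58.36 = 102.50 Gt C/yr.
τ = M_total / ΣF_ext = 925.80 / 102.50 = 9.032 yr.

9.03 yr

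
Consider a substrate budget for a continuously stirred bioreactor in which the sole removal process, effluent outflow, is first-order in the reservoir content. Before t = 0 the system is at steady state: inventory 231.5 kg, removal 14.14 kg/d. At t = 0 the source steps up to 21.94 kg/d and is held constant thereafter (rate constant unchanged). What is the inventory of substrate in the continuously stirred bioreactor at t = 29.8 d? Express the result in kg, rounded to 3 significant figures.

339 kg

Residence time τ = M₀/F₀ = 16.37 d. The eventual steady state is M_∞ = M₀·(F₁/F₀) = 231.5 × 21.94/14.14 = 359.20 kg.
The anomaly ΔM(t) = M(t) − M_∞ decays as ΔM₀·e^(−t/τ) with ΔM₀ = 231.5 − 359.20 = −127.7 kg.
At t = 29.8 d, e^(−t/τ) = e^(−1.820) = 0.1620, so ΔM = −20.69 kg and M = 359.20 − 20.69 = 338.51 kg.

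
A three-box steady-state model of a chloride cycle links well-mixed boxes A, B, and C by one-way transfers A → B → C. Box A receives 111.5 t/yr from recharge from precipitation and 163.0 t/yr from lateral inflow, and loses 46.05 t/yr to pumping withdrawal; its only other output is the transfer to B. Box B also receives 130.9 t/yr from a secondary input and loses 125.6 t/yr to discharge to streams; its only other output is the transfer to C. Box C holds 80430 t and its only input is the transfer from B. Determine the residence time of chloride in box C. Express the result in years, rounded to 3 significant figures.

344 yr

Box A: F(A→B) = (111.5 + 163.0) − 46.05 = 228.45 t/yr.
Box B: F(B→C) = (228.45 + 130.9) − 125.6 = 233.75 t/yr.
Box C throughput = its input = 233.75 t/yr; τ = 80430 / 233.75 = 344.1 yr.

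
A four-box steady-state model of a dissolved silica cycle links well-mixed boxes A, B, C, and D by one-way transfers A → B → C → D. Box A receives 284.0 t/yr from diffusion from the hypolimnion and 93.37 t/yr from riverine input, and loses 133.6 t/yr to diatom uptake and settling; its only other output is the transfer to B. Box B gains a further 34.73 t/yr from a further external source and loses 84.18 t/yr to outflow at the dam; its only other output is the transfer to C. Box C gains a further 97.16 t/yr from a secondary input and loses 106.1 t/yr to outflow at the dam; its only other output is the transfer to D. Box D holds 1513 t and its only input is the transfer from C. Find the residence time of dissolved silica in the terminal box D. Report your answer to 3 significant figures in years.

Box A: F(A→B) = (284.0 + 93.37) − 133.6 = 243.77 t/yr.
Box B: F(B→C) = (243.77 + 34.73) − 84.18 = 194.32 t/yr.
Box C: F(C→D) = (194.32 + 97.16) − 106.1 = 185.38 t/yr.
Box D throughput = its input = 185.38 t/yr; τ = 1513 / 185.38 = 8.162 yr.

8.16 yr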